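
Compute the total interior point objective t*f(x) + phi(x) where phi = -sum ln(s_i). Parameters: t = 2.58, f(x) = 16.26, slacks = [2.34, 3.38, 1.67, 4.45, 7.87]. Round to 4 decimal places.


Step 1: Compute log-barrier.
ln values: [0.8502, 1.2179, 0.5128, 1.4929, 2.0631]
phi = -(0.8502 + 1.2179 + 0.5128 + 1.4929 + 2.0631) = -6.1368
Step 2: Compute augmented objective.
t*f(x) = 2.58*16.26 = 41.9508
Total = 41.9508 - 6.1368 = 35.814


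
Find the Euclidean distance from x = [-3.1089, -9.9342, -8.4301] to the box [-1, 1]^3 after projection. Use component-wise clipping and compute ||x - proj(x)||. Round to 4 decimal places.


Project each component onto [-1, 1].
clip(-3.1089) = -1.0, clip(-9.9342) = -1.0, clip(-8.4301) = -1.0
Projection = [-1.0, -1.0, -1.0]
Squared diffs: [4.4475, 79.8199, 55.2064]
Distance = sqrt(139.4738) = 11.8099


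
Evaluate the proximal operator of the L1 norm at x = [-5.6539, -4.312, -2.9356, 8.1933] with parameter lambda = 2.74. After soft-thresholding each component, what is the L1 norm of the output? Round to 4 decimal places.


Soft-thresholding with lambda = 2.74:
prox(-5.6539) = sign(-5.6539)*max(|-5.6539| - 2.74, 0) = -2.9139
prox(-4.312) = sign(-4.312)*max(|-4.312| - 2.74, 0) = -1.572
prox(-2.9356) = sign(-2.9356)*max(|-2.9356| - 2.74, 0) = -0.1956
prox(8.1933) = sign(8.1933)*max(|8.1933| - 2.74, 0) = 5.4533
prox(x) = [-2.9139, -1.572, -0.1956, 5.4533]
||prox(x)||_1 = 2.9139 + 1.572 + 0.1956 + 5.4533 = 10.1348


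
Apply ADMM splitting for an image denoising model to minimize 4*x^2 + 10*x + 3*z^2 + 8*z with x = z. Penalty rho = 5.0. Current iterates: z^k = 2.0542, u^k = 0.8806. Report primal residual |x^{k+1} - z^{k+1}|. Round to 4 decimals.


ADMM iteration with rho = 5.0, z^k = 2.0542, u^k = 0.8806
Step 1: x-update.
Minimize 4*x^2 + 10*x + (5.0/2)*(x - 2.0542 + 0.8806)^2
FOC: (2*4 + 5.0)*x = -10 + 5.0*(2.0542 - 0.8806)
x^{k+1} = -0.3178
Step 2: z-update.
Minimize 3*z^2 + 8*z + (5.0/2)*(-0.3178 - z + 0.8806)^2
FOC: (2*3 + 5.0)*z = -8 + 5.0*(-0.3178 + 0.8806)
z^{k+1} = -0.4715
Step 3: u-update.
u^{k+1} = 0.8806 - 0.3178 + 0.4715 = 1.0342
Step 4: Primal residual = |-0.3178 + 0.4715| = 0.1536


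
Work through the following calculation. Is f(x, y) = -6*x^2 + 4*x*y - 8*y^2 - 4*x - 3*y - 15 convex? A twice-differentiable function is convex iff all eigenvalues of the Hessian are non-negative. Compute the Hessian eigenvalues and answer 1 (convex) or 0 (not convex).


The Hessian of f(x,y) = -6*x^2 + 4*x*y - 8*y^2 - 4*x - 3*y - 15 is:
H = [[-12, 4], [4, -16]]
Trace = -12 - 16 = -28
Determinant = -12*-16 - (4)^2 = 176
Discriminant = (-28)^2 - 4*176 = 80.0
Eigenvalues: lambda_1 = -18.4721, lambda_2 = -9.5279
The function is not convex.

0


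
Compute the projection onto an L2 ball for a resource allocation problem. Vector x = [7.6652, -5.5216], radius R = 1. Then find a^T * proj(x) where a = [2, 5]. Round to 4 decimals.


Step 1: Compute ||x|| (intermediates to 6 decimals).
||x|| = sqrt(7.6652^2 + (-5.5216)^2) = 9.44687
Step 2: Project.
Since ||x|| > R, scale = R/||x|| = 1/9.44687 = 0.105855, proj(x) = scale * x
proj(x) = [0.8114, -0.584489]
Step 3: Dot product.
a^T * proj(x) = 2*0.8114 + 5*(-0.584489) = -1.2996


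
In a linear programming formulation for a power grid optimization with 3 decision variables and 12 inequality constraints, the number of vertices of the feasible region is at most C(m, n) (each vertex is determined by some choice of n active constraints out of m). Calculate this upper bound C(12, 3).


Each vertex corresponds to some choice of n active constraints out of m, so the number of vertices is at most C(m, n) = m! / (n!(m-n)!).
m = 12, n = 3
Numerator: 12 * 11 * 10
Denominator: 3! = 6
C(12, 3) = 220


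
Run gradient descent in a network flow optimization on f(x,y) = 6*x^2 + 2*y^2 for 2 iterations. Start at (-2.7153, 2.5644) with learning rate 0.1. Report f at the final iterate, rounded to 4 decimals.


Gradient descent on f(x,y) = 6*x^2 + 2*y^2.
Starting point: (-2.7153, 2.5644), alpha = 0.1
Step 1: grad_x = 2*6*-2.7153 = -32.5836, grad_y = 2*2*2.5644 = 10.2576
  x_1 = -2.7153 - 0.1*-32.5836 = 0.5431
  y_1 = 2.5644 - 0.1*10.2576 = 1.5386
Step 2: grad_x = 2*6*0.5431 = 6.5167, grad_y = 2*2*1.5386 = 6.1546
  x_2 = 0.5431 - 0.1*6.5167 = -0.1086
  y_2 = 1.5386 - 0.1*6.1546 = 0.9232
f(-0.1086, 0.9232) = 6*(-0.1086)^2 + 2*0.9232^2 = 1.7753


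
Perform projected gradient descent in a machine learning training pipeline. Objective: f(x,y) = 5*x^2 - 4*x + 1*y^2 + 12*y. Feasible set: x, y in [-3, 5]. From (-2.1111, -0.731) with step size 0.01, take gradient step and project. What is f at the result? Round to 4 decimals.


Step 1: Compute gradient at (-2.1111, -0.731).
grad_x = 2*5*-2.1111 - 4 = -25.111
grad_y = 2*1*-0.731 + 12 = 10.538
Step 2: Gradient step.
x_raw = -2.1111 - 0.01*-25.111 = -1.86
y_raw = -0.731 - 0.01*10.538 = -0.8364
Step 3: Project onto [-3, 5].
x_proj = clip(-1.86) = -1.86
y_proj = clip(-0.8364) = -0.8364
Step 4: Evaluate f.
f(-1.86, -0.8364) = 15.4007


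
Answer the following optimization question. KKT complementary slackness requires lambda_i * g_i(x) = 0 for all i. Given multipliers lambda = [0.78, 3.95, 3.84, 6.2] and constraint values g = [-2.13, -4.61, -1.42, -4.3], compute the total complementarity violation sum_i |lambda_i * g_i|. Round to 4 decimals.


KKT complementary slackness check:
lambda_1 * g_1 = 0.78 * -2.13 = -1.6614
lambda_2 * g_2 = 3.95 * -4.61 = -18.2095
lambda_3 * g_3 = 3.84 * -1.42 = -5.4528
lambda_4 * g_4 = 6.2 * -4.3 = -26.66
Total violation = 1.6614 + 18.2095 + 5.4528 + 26.66 = 51.9837


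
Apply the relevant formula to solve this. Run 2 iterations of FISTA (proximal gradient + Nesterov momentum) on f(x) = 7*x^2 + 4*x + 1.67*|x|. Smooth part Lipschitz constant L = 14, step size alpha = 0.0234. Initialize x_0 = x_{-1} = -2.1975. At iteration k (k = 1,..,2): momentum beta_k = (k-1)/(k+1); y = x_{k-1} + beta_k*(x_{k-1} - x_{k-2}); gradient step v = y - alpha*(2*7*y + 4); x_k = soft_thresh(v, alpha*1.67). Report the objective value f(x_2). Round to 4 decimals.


FISTA on f(x) = 7*x^2 + 4*x + 1.67*|x|
L = 14, alpha = 0.0234
Iteration 1: beta = 0.0, y = -2.1975 + 0.0*(-2.1975 + 2.1975) = -2.1975
  grad(y) = -26.765, v = y - alpha*grad = -1.5712
  prox(v) = soft_thresh(-1.5712, 0.0391) = -1.5321
Iteration 2: beta = 0.3333, y = -1.5321 + 0.3333*(-1.5321 + 2.1975) = -1.3103
  grad(y) = -14.3446, v = y - alpha*grad = -0.9747
  prox(v) = soft_thresh(-0.9747, 0.0391) = -0.9356
f(x_2) = 7*(-0.9356)^2 + 4*(-0.9356) + 1.67*|-0.9356| = 3.9473


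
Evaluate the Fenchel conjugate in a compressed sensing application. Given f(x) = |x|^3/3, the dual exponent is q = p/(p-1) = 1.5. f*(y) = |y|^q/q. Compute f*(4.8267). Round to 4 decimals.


The conjugate exponent q satisfies 1/p + 1/q = 1.
p = 3, so q = 3/(3 - 1) = 1.5
|y|^q = 4.8267^1.5 = 10.6041
f*(4.8267) = 10.6041 / 1.5 = 7.0694


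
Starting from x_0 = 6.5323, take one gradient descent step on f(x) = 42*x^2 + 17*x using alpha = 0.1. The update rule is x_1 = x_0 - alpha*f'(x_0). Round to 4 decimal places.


We compute the gradient at x_0 and apply the update.
f'(x) = 84*x + 17
f'(6.5323) = 84*6.5323 + 17 = 565.7132
x_1 = 6.5323 - 0.1*565.7132 = -50.039


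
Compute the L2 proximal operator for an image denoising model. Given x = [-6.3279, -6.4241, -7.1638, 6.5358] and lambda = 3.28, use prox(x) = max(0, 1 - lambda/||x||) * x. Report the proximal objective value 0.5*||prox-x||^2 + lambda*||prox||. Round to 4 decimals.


Step 1: Compute ||x||.
||x|| = 13.2419
Step 2: Compute scaling factor.
scale = max(0, 1 - 3.28/13.2419) = 0.7523
Step 3: prox(x) = [-4.7605, -4.8329, -5.3893, 4.9169]
||prox(x)|| = 9.9619
Step 4: Proximal objective.
0.5*||prox-x||^2 = 5.3792
lambda*||prox|| = 32.675
Total = 38.0543


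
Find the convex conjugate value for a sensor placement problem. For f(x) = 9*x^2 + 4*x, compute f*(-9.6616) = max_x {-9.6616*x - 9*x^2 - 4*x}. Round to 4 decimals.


f*(y) = sup_x {y*x - a*x^2 - b*x} = sup_x {(y-b)*x - a*x^2}
FOC: (y - b) - 2a*x = 0 => x* = (y - b)/(2a)
x* = (-9.6616 - 4)/(2*9) = -0.759
f*(-9.6616) = (y-b)^2/(4a) = (-9.6616 - 4)^2/(4*9)
= 186.6393/36 = 5.1844


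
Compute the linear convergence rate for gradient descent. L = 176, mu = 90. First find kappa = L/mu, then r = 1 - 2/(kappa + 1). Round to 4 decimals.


Step 1: Compute the condition number.
kappa = L/mu = 176/90 = 1.9556
Step 2: Compute the convergence rate.
r = 1 - 2/(kappa + 1) = 1 - 2*mu/(L + mu) = (L - mu)/(L + mu) = 86/266 = 0.3233


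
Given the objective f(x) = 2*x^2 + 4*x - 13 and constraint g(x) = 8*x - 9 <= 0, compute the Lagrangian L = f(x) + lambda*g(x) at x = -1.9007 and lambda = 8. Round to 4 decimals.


Step 1: Evaluate f(x).
f(-1.9007) = 2*(-1.9007)^2 + 4*(-1.9007) - 13 = -13.3775
Step 2: Evaluate g(x).
g(-1.9007) = 8*-1.9007 - 9 = -24.2056
Step 3: Compute Lagrangian.
L = -13.3775 + 8*-24.2056 = -207.0223


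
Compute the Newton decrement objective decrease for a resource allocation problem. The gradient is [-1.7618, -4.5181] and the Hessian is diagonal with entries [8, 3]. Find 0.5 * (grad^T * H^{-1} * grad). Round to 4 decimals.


Step 1: H is diagonal, so H^(-1) * g = [-0.2202, -1.506].
Step 2: g^T H^(-1) g = sum_i g_i^2 / H_ii
  = (-1.7618)^2/8 + (-4.5181)^2/3
  = 0.388 + 6.8044 = 7.1924
Step 3: Objective decrease = 0.5 * g^T H^(-1) g = 3.5962


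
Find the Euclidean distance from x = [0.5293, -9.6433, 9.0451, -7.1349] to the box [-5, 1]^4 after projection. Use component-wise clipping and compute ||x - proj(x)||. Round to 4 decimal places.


Project each component onto [-5, 1].
clip(0.5293) = 0.5293, clip(-9.6433) = -5.0, clip(9.0451) = 1.0, clip(-7.1349) = -5.0
Projection = [0.5293, -5.0, 1.0, -5.0]
Squared diffs: [0.0, 21.5602, 64.7236, 4.5578]
Distance = sqrt(90.8416) = 9.5311


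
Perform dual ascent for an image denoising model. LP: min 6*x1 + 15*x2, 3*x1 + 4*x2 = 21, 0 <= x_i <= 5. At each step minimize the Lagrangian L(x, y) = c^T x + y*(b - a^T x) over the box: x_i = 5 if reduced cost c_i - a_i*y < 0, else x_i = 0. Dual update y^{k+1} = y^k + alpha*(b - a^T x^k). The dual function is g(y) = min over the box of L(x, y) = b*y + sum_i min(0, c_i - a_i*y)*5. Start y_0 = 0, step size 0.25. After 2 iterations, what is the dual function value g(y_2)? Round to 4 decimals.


Dual ascent for LP: min 6*x1 + 15*x2, 3*x1 + 4*x2 = 21, 0 <= x_i <= 5
Step 1: y^k = 0.0, reduced costs: (6.0, 15.0)
  x^k = (0.0, 0.0), subgradient = b - a^T x = 21.0
  y^{k+1} = 0.0 + 0.25*21.0 = 5.25
Step 2: y^k = 5.25, reduced costs: (-9.75, -6.0)
  x^k = (5.0, 5.0), subgradient = b - a^T x = -14.0
  y^{k+1} = 5.25 + 0.25*-14.0 = 1.75
Dual objective at y_2 = 1.75: reduced costs (0.75, 8.0), box minimizer x = (0.0, 0.0)
g(y_2) = b*y + (c1 - a1*y)*x1 + (c2 - a2*y)*x2 = 21*1.75 + 0.75*0.0 + 8.0*0.0 = 36.75 + 0.0 + 0.0 = 36.75


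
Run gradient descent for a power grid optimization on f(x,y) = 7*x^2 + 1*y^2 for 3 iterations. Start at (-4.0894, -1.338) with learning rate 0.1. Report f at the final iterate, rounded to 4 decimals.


Gradient descent on f(x,y) = 7*x^2 + 1*y^2.
Starting point: (-4.0894, -1.338), alpha = 0.1
Step 1: grad_x = 2*7*-4.0894 = -57.2516, grad_y = 2*1*-1.338 = -2.676
  x_1 = -4.0894 - 0.1*-57.2516 = 1.6358
  y_1 = -1.338 - 0.1*-2.676 = -1.0704
Step 2: grad_x = 2*7*1.6358 = 22.9006, grad_y = 2*1*-1.0704 = -2.1408
  x_2 = 1.6358 - 0.1*22.9006 = -0.6543
  y_2 = -1.0704 - 0.1*-2.1408 = -0.8563
Step 3: grad_x = 2*7*-0.6543 = -9.1603, grad_y = 2*1*-0.8563 = -1.7126
  x_3 = -0.6543 - 0.1*-9.1603 = 0.2617
  y_3 = -0.8563 - 0.1*-1.7126 = -0.6851
f(0.2617, -0.6851) = 7*0.2617^2 + 1*(-0.6851)^2 = 0.9488


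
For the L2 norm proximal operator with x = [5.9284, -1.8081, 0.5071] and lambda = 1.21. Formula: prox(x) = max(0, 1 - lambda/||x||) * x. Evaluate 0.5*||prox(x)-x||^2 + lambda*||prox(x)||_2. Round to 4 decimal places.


Step 1: Compute ||x||.
||x|| = 6.2187
Step 2: Compute scaling factor.
scale = max(0, 1 - 1.21/6.2187) = 0.8054
Step 3: prox(x) = [4.7749, -1.4563, 0.4084]
||prox(x)|| = 5.0087
Step 4: Proximal objective.
0.5*||prox-x||^2 = 0.7321
lambda*||prox|| = 6.0605
Total = 6.7926


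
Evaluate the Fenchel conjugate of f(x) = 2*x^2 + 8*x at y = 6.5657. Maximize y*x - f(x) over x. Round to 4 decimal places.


f*(y) = sup_x {y*x - a*x^2 - b*x} = sup_x {(y-b)*x - a*x^2}
FOC: (y - b) - 2a*x = 0 => x* = (y - b)/(2a)
x* = (6.5657 - 8)/(2*2) = -0.3586
f*(6.5657) = (y-b)^2/(4a) = (6.5657 - 8)^2/(4*2)
= 2.0572/8 = 0.2572


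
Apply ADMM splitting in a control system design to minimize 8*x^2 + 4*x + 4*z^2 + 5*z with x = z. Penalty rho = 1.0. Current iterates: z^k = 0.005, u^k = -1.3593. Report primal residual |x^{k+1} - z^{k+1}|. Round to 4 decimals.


ADMM iteration with rho = 1.0, z^k = 0.005, u^k = -1.3593
Step 1: x-update.
Minimize 8*x^2 + 4*x + (1.0/2)*(x - 0.005 - 1.3593)^2
FOC: (2*8 + 1.0)*x = -4 + 1.0*(0.005 + 1.3593)
x^{k+1} = -0.155
Step 2: z-update.
Minimize 4*z^2 + 5*z + (1.0/2)*(-0.155 - z - 1.3593)^2
FOC: (2*4 + 1.0)*z = -5 + 1.0*(-0.155 - 1.3593)
z^{k+1} = -0.7238
Step 3: u-update.
u^{k+1} = -1.3593 - 0.155 + 0.7238 = -0.7905
Step 4: Primal residual = |-0.155 + 0.7238| = 0.5688


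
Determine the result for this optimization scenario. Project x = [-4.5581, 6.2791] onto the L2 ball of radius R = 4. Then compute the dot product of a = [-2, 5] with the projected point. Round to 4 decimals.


Step 1: Compute ||x|| (intermediates to 6 decimals).
||x|| = sqrt((-4.5581)^2 + 6.2791^2) = 7.759083
Step 2: Project.
Since ||x|| > R, scale = R/||x|| = 4/7.759083 = 0.515525, proj(x) = scale * x
proj(x) = [-2.349815, 3.237033]
Step 3: Dot product.
a^T * proj(x) = -2*(-2.349815) + 5*3.237033 = 20.8848


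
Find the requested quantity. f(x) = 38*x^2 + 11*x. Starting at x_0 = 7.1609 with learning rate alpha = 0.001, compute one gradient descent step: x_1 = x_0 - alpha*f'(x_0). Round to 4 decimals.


We compute the gradient at x_0 and apply the update.
f'(x) = 76*x + 11
f'(7.1609) = 76*7.1609 + 11 = 555.2284
x_1 = 7.1609 - 0.001*555.2284 = 6.6057


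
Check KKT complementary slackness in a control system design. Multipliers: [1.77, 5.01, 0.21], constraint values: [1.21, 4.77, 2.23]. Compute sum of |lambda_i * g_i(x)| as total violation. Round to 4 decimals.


KKT complementary slackness check:
lambda_1 * g_1 = 1.77 * 1.21 = 2.1417
lambda_2 * g_2 = 5.01 * 4.77 = 23.8977
lambda_3 * g_3 = 0.21 * 2.23 = 0.4683
Total violation = 2.1417 + 23.8977 + 0.4683 = 26.5077


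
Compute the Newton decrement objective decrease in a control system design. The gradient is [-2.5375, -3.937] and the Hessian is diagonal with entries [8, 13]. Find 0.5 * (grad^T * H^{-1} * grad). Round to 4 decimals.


Step 1: H is diagonal, so H^(-1) * g = [-0.3172, -0.3028].
Step 2: g^T H^(-1) g = sum_i g_i^2 / H_ii
  = (-2.5375)^2/8 + (-3.937)^2/13
  = 0.8049 + 1.1923 = 1.9972
Step 3: Objective decrease = 0.5 * g^T H^(-1) g = 0.9986


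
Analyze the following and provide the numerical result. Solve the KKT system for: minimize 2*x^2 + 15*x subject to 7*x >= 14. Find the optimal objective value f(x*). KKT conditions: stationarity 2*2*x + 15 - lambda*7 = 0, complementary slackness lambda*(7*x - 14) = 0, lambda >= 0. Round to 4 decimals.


Step 1: Try lambda = 0 (constraint inactive).
x_unc = -15/(2*2) = -3.75
Check: 7*-3.75 = -26.25 < 14 -- violated!
Step 2: Constraint must be active: 7*x = 14
x* = 14/7 = 2.0
lambda = (2*2*2.0 + 15)/7 = 3.2857
Step 3: Compute optimal value.
f(x*) = 2*2.0^2 + 15*2.0 = 38.0


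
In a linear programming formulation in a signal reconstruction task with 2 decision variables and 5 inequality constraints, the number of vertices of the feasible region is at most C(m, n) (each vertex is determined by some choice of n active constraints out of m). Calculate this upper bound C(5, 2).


Each vertex corresponds to some choice of n active constraints out of m, so the number of vertices is at most C(m, n) = m! / (n!(m-n)!).
m = 5, n = 2
Numerator: 5 * 4
Denominator: 2! = 2
C(5, 2) = 10


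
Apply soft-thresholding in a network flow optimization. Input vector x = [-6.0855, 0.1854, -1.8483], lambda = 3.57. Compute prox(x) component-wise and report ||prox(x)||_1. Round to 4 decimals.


Soft-thresholding with lambda = 3.57:
prox(-6.0855) = sign(-6.0855)*max(|-6.0855| - 3.57, 0) = -2.5155
prox(0.1854) = sign(0.1854)*max(|0.1854| - 3.57, 0) = 0.0
prox(-1.8483) = sign(-1.8483)*max(|-1.8483| - 3.57, 0) = 0.0
prox(x) = [-2.5155, 0.0, 0.0]
||prox(x)||_1 = 2.5155 + 0.0 + 0.0 = 2.5155


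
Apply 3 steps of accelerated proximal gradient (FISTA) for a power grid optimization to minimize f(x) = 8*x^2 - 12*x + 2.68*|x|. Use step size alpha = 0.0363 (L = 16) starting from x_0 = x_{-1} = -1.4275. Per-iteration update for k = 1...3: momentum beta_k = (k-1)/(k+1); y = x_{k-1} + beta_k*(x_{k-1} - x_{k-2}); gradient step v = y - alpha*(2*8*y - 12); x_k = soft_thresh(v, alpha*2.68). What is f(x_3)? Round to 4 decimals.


FISTA on f(x) = 8*x^2 - 12*x + 2.68*|x|
L = 16, alpha = 0.0363
Iteration 1: beta = 0.0, y = -1.4275 + 0.0*(-1.4275 + 1.4275) = -1.4275
  grad(y) = -34.84, v = y - alpha*grad = -0.1628
  prox(v) = soft_thresh(-0.1628, 0.0973) = -0.0655
Iteration 2: beta = 0.3333, y = -0.0655 + 0.3333*(-0.0655 + 1.4275) = 0.3885
  grad(y) = -5.7845, v = y - alpha*grad = 0.5984
  prox(v) = soft_thresh(0.5984, 0.0973) = 0.5012
Iteration 3: beta = 0.5, y = 0.5012 + 0.5*(0.5012 + 0.0655) = 0.7845
  grad(y) = 0.5521, v = y - alpha*grad = 0.7645
  prox(v) = soft_thresh(0.7645, 0.0973) = 0.6672
f(x_3) = 8*0.6672^2 - 12*0.6672 + 2.68*|0.6672| = -2.6571


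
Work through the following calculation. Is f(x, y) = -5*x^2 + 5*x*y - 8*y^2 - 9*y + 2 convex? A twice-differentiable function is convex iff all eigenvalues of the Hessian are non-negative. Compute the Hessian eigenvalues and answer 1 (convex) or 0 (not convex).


The Hessian of f(x,y) = -5*x^2 + 5*x*y - 8*y^2 - 9*y + 2 is:
H = [[-10, 5], [5, -16]]
Trace = -10 - 16 = -26
Determinant = -10*-16 - (5)^2 = 135
Discriminant = (-26)^2 - 4*135 = 136.0
Eigenvalues: lambda_1 = -18.831, lambda_2 = -7.169
The function is not convex.

0


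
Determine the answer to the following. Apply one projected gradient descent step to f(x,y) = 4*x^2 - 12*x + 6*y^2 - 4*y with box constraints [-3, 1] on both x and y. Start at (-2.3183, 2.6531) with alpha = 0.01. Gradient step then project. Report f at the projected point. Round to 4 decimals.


Step 1: Compute gradient at (-2.3183, 2.6531).
grad_x = 2*4*-2.3183 - 12 = -30.5464
grad_y = 2*6*2.6531 - 4 = 27.8372
Step 2: Gradient step.
x_raw = -2.3183 - 0.01*-30.5464 = -2.0128
y_raw = 2.6531 - 0.01*27.8372 = 2.3747
Step 3: Project onto [-3, 1].
x_proj = clip(-2.0128) = -2.0128
y_proj = clip(2.3747) = 1.0
Step 4: Evaluate f.
f(-2.0128, 1.0) = 42.3601


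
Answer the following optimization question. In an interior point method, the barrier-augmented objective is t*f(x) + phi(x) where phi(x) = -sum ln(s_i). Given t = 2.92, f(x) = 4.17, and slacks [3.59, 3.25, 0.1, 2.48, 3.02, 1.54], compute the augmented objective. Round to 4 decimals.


Step 1: Compute log-barrier.
ln values: [1.2782, 1.1787, -2.3026, 0.9083, 1.1053, 0.4318]
phi = -(1.2782 + 1.1787 - 2.3026 + 0.9083 + 1.1053 + 0.4318) = -2.5995
Step 2: Compute augmented objective.
t*f(x) = 2.92*4.17 = 12.1764
Total = 12.1764 - 2.5995 = 9.5769


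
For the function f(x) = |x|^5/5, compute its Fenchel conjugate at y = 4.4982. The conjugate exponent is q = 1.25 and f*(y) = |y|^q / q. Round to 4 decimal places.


The conjugate exponent q satisfies 1/p + 1/q = 1.
p = 5, so q = 5/(5 - 1) = 1.25
|y|^q = 4.4982^1.25 = 6.5509
f*(4.4982) = 6.5509 / 1.25 = 5.2407


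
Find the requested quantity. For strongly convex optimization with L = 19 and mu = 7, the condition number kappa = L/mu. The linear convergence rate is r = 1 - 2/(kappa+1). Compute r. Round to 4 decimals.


Step 1: Compute the condition number.
kappa = L/mu = 19/7 = 2.7143
Step 2: Compute the convergence rate.
r = 1 - 2/(kappa + 1) = 1 - 2*mu/(L + mu) = (L - mu)/(L + mu) = 12/26 = 0.4615


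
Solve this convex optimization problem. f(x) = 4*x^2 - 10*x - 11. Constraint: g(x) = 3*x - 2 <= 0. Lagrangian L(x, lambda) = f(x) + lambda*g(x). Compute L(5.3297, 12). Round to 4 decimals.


Step 1: Evaluate f(x).
f(5.3297) = 4*5.3297^2 - 10*5.3297 - 11 = 49.3258
Step 2: Evaluate g(x).
g(5.3297) = 3*5.3297 - 2 = 13.9891
Step 3: Compute Lagrangian.
L = 49.3258 + 12*13.9891 = 217.195


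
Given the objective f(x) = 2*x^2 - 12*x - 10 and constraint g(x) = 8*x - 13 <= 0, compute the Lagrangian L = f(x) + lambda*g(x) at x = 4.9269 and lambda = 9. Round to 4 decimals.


Step 1: Evaluate f(x).
f(4.9269) = 2*4.9269^2 - 12*4.9269 - 10 = -20.5741
Step 2: Evaluate g(x).
g(4.9269) = 8*4.9269 - 13 = 26.4152
Step 3: Compute Lagrangian.
L = -20.5741 + 9*26.4152 = 217.1627


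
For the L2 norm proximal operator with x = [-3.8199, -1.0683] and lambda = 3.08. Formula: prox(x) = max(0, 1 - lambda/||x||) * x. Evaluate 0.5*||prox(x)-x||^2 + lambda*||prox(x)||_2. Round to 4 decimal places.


Step 1: Compute ||x||.
||x|| = 3.9665
Step 2: Compute scaling factor.
scale = max(0, 1 - 3.08/3.9665) = 0.2235
Step 3: prox(x) = [-0.8537, -0.2388]
||prox(x)|| = 0.8865
Step 4: Proximal objective.
0.5*||prox-x||^2 = 4.7432
lambda*||prox|| = 2.7304
Total = 7.4735


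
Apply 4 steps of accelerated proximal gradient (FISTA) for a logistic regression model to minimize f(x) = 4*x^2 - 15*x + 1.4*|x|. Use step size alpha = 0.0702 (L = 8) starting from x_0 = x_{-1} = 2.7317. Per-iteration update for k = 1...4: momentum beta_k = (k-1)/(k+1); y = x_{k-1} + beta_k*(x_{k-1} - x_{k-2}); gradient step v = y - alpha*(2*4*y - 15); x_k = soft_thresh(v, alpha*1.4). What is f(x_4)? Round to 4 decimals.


FISTA on f(x) = 4*x^2 - 15*x + 1.4*|x|
L = 8, alpha = 0.0702
Iteration 1: beta = 0.0, y = 2.7317 + 0.0*(2.7317 - 2.7317) = 2.7317
  grad(y) = 6.8536, v = y - alpha*grad = 2.2506
  prox(v) = soft_thresh(2.2506, 0.0983) = 2.1523
Iteration 2: beta = 0.3333, y = 2.1523 + 0.3333*(2.1523 - 2.7317) = 1.9592
  grad(y) = 0.6733, v = y - alpha*grad = 1.9119
  prox(v) = soft_thresh(1.9119, 0.0983) = 1.8136
Iteration 3: beta = 0.5, y = 1.8136 + 0.5*(1.8136 - 2.1523) = 1.6443
  grad(y) = -1.8458, v = y - alpha*grad = 1.7739
  prox(v) = soft_thresh(1.7739, 0.0983) = 1.6756
Iteration 4: beta = 0.6, y = 1.6756 + 0.6*(1.6756 - 1.8136) = 1.5927
  grad(y) = -2.2581, v = y - alpha*grad = 1.7513
  prox(v) = soft_thresh(1.7513, 0.0983) = 1.653
f(x_4) = 4*1.653^2 - 15*1.653 + 1.4*|1.653| = -11.5512


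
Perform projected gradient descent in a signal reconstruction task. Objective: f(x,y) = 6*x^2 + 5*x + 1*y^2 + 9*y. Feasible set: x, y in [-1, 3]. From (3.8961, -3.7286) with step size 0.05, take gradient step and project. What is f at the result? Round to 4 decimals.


Step 1: Compute gradient at (3.8961, -3.7286).
grad_x = 2*6*3.8961 + 5 = 51.7532
grad_y = 2*1*-3.7286 + 9 = 1.5428
Step 2: Gradient step.
x_raw = 3.8961 - 0.05*51.7532 = 1.3084
y_raw = -3.7286 - 0.05*1.5428 = -3.8057
Step 3: Project onto [-1, 3].
x_proj = clip(1.3084) = 1.3084
y_proj = clip(-3.8057) = -1.0
Step 4: Evaluate f.
f(1.3084, -1.0) = 8.8143


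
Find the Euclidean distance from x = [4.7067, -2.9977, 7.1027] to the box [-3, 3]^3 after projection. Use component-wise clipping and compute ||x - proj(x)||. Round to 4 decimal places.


Project each component onto [-3, 3].
clip(4.7067) = 3.0, clip(-2.9977) = -2.9977, clip(7.1027) = 3.0
Projection = [3.0, -2.9977, 3.0]
Squared diffs: [2.9128, 0.0, 16.8321]
Distance = sqrt(19.7449) = 4.4435


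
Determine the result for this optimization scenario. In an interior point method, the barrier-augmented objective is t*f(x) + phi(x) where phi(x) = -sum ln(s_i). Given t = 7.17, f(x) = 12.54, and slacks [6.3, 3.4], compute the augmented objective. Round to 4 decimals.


Step 1: Compute log-barrier.
ln values: [1.8405, 1.2238]
phi = -(1.8405 + 1.2238) = -3.0643
Step 2: Compute augmented objective.
t*f(x) = 7.17*12.54 = 89.9118
Total = 89.9118 - 3.0643 = 86.8475


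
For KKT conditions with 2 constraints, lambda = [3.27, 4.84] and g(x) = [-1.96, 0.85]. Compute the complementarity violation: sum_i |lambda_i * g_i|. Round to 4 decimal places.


KKT complementary slackness check:
lambda_1 * g_1 = 3.27 * -1.96 = -6.4092
lambda_2 * g_2 = 4.84 * 0.85 = 4.114
Total violation = 6.4092 + 4.114 = 10.5232


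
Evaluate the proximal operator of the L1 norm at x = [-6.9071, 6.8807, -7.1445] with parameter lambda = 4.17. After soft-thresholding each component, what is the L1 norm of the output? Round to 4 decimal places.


Soft-thresholding with lambda = 4.17:
prox(-6.9071) = sign(-6.9071)*max(|-6.9071| - 4.17, 0) = -2.7371
prox(6.8807) = sign(6.8807)*max(|6.8807| - 4.17, 0) = 2.7107
prox(-7.1445) = sign(-7.1445)*max(|-7.1445| - 4.17, 0) = -2.9745
prox(x) = [-2.7371, 2.7107, -2.9745]
||prox(x)||_1 = 2.7371 + 2.7107 + 2.9745 = 8.4223


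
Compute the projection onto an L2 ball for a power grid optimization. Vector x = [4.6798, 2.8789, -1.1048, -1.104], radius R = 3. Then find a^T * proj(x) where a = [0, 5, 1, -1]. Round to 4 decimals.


Step 1: Compute ||x|| (intermediates to 6 decimals).
||x|| = sqrt(4.6798^2 + 2.8789^2 + (-1.1048)^2 + (-1.104)^2) = 5.712092
Step 2: Project.
Since ||x|| > R, scale = R/||x|| = 3/5.712092 = 0.525202, proj(x) = scale * x
proj(x) = [2.45784, 1.512004, -0.580243, -0.579823]
Step 3: Dot product.
a^T * proj(x) = 0*2.45784 + 5*1.512004 + 1*(-0.580243) - 1*(-0.579823) = 7.5596


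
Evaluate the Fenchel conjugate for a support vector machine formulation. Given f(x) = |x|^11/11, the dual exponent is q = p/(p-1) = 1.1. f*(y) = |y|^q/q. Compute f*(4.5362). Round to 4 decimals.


The conjugate exponent q satisfies 1/p + 1/q = 1.
p = 11, so q = 11/(11 - 1) = 1.1
|y|^q = 4.5362^1.1 = 5.2767
f*(4.5362) = 5.2767 / 1.1 = 4.797


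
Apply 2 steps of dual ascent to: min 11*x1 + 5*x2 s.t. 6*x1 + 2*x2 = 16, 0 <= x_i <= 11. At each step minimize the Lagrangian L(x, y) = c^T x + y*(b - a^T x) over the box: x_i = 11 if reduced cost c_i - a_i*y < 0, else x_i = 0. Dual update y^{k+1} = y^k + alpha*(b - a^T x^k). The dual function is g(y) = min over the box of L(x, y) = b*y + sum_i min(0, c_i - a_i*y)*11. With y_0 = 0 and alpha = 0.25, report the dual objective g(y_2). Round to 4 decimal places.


Dual ascent for LP: min 11*x1 + 5*x2, 6*x1 + 2*x2 = 16, 0 <= x_i <= 11
Step 1: y^k = 0.0, reduced costs: (11.0, 5.0)
  x^k = (0.0, 0.0), subgradient = b - a^T x = 16.0
  y^{k+1} = 0.0 + 0.25*16.0 = 4.0
Step 2: y^k = 4.0, reduced costs: (-13.0, -3.0)
  x^k = (11.0, 11.0), subgradient = b - a^T x = -72.0
  y^{k+1} = 4.0 + 0.25*-72.0 = -14.0
Dual objective at y_2 = -14.0: reduced costs (95.0, 33.0), box minimizer x = (0.0, 0.0)
g(y_2) = b*y + (c1 - a1*y)*x1 + (c2 - a2*y)*x2 = 16*(-14.0) + 95.0*0.0 + 33.0*0.0 = -224.0 + 0.0 + 0.0 = -224.0


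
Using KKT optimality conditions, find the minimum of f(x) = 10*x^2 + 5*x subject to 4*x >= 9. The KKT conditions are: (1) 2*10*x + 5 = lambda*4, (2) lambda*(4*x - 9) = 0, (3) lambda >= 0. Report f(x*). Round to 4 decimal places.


Step 1: Try lambda = 0 (constraint inactive).
x_unc = -5/(2*10) = -0.25
Check: 4*-0.25 = -1.0 < 9 -- violated!
Step 2: Constraint must be active: 4*x = 9
x* = 9/4 = 2.25
lambda = (2*10*2.25 + 5)/4 = 12.5
Step 3: Compute optimal value.
f(x*) = 10*2.25^2 + 5*2.25 = 61.875


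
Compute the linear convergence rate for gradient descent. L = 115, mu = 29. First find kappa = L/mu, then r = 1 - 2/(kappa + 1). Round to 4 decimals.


Step 1: Compute the condition number.
kappa = L/mu = 115/29 = 3.9655
Step 2: Compute the convergence rate.
r = 1 - 2/(kappa + 1) = 1 - 2*mu/(L + mu) = (L - mu)/(L + mu) = 86/144 = 0.5972


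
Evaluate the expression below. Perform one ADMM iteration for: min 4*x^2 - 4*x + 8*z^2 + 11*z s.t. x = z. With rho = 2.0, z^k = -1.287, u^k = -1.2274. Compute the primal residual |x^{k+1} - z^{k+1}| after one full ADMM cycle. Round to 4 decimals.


ADMM iteration with rho = 2.0, z^k = -1.287, u^k = -1.2274
Step 1: x-update.
Minimize 4*x^2 - 4*x + (2.0/2)*(x + 1.287 - 1.2274)^2
FOC: (2*4 + 2.0)*x = 4 + 2.0*(-1.287 + 1.2274)
x^{k+1} = 0.3881
Step 2: z-update.
Minimize 8*z^2 + 11*z + (2.0/2)*(0.3881 - z - 1.2274)^2
FOC: (2*8 + 2.0)*z = -11 + 2.0*(0.3881 - 1.2274)
z^{k+1} = -0.7044
Step 3: u-update.
u^{k+1} = -1.2274 + 0.3881 + 0.7044 = -0.135
Step 4: Primal residual = |0.3881 + 0.7044| = 1.0924


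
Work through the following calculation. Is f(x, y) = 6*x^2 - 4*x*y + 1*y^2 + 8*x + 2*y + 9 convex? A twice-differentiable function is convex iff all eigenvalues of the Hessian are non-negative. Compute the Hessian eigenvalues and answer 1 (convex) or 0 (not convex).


The Hessian of f(x,y) = 6*x^2 - 4*x*y + 1*y^2 + 8*x + 2*y + 9 is:
H = [[12, -4], [-4, 2]]
Trace = 12 + 2 = 14
Determinant = 12*2 - (-4)^2 = 8
Discriminant = (14)^2 - 4*8 = 164.0
Eigenvalues: lambda_1 = 0.5969, lambda_2 = 13.4031
The function is convex.

1


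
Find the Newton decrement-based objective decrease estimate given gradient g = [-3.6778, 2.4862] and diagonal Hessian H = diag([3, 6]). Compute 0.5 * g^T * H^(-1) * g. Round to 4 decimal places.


Step 1: H is diagonal, so H^(-1) * g = [-1.2259, 0.4144].
Step 2: g^T H^(-1) g = sum_i g_i^2 / H_ii
  = (-3.6778)^2/3 + (2.4862)^2/6
  = 4.5087 + 1.0302 = 5.5389
Step 3: Objective decrease = 0.5 * g^T H^(-1) g = 2.7695


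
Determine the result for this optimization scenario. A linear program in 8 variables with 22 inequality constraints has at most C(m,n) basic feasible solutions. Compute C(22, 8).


Each vertex corresponds to some choice of n active constraints out of m, so the number of vertices is at most C(m, n) = m! / (n!(m-n)!).
m = 22, n = 8
Numerator: 22 * 21 * 20 * 19 * 18 * 17 * 16 * 15
Denominator: 8! = 40320
C(22, 8) = 319770


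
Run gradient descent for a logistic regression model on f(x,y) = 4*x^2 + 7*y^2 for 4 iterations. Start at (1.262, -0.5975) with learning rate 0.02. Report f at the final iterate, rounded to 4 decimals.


Gradient descent on f(x,y) = 4*x^2 + 7*y^2.
Starting point: (1.262, -0.5975), alpha = 0.02
Step 1: grad_x = 2*4*1.262 = 10.096, grad_y = 2*7*-0.5975 = -8.365
  x_1 = 1.262 - 0.02*10.096 = 1.0601
  y_1 = -0.5975 - 0.02*-8.365 = -0.4302
Step 2: grad_x = 2*4*1.0601 = 8.4806, grad_y = 2*7*-0.4302 = -6.0228
  x_2 = 1.0601 - 0.02*8.4806 = 0.8905
  y_2 = -0.4302 - 0.02*-6.0228 = -0.3097
Step 3: grad_x = 2*4*0.8905 = 7.1237, grad_y = 2*7*-0.3097 = -4.3364
  x_3 = 0.8905 - 0.02*7.1237 = 0.748
  y_3 = -0.3097 - 0.02*-4.3364 = -0.223
Step 4: grad_x = 2*4*0.748 = 5.9839, grad_y = 2*7*-0.223 = -3.1222
  x_4 = 0.748 - 0.02*5.9839 = 0.6283
  y_4 = -0.223 - 0.02*-3.1222 = -0.1606
f(0.6283, -0.1606) = 4*0.6283^2 + 7*(-0.1606)^2 = 1.7596


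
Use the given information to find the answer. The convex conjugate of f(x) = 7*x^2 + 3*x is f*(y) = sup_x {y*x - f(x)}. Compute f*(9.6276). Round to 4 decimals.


f*(y) = sup_x {y*x - a*x^2 - b*x} = sup_x {(y-b)*x - a*x^2}
FOC: (y - b) - 2a*x = 0 => x* = (y - b)/(2a)
x* = (9.6276 - 3)/(2*7) = 0.4734
f*(9.6276) = (y-b)^2/(4a) = (9.6276 - 3)^2/(4*7)
= 43.9251/28 = 1.5688


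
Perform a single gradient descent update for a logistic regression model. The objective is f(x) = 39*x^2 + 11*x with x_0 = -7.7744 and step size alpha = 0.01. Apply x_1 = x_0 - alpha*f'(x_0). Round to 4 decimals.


We compute the gradient at x_0 and apply the update.
f'(x) = 78*x + 11
f'(-7.7744) = 78*-7.7744 + 11 = -595.4032
x_1 = -7.7744 - 0.01*-595.4032 = -1.8204


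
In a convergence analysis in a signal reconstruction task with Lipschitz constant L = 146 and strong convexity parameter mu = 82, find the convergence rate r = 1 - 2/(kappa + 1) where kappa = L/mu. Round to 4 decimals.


Step 1: Compute the condition number.
kappa = L/mu = 146/82 = 1.7805
Step 2: Compute the convergence rate.
r = 1 - 2/(kappa + 1) = 1 - 2*mu/(L + mu) = (L - mu)/(L + mu) = 64/228 = 0.2807


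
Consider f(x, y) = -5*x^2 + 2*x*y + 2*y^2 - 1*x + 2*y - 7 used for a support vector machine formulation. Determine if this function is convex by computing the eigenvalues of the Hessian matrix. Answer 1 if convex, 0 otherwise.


The Hessian of f(x,y) = -5*x^2 + 2*x*y + 2*y^2 - 1*x + 2*y - 7 is:
H = [[-10, 2], [2, 4]]
Trace = -10 + 4 = -6
Determinant = -10*4 - (2)^2 = -44
Discriminant = (-6)^2 - 4*-44 = 212.0
Eigenvalues: lambda_1 = -10.2801, lambda_2 = 4.2801
The function is not convex.

0


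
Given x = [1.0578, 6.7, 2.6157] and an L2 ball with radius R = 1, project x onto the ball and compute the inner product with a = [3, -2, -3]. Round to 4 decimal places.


Step 1: Compute ||x|| (intermediates to 6 decimals).
||x|| = sqrt(1.0578^2 + 6.7^2 + 2.6157^2) = 7.269857
Step 2: Project.
Since ||x|| > R, scale = R/||x|| = 1/7.269857 = 0.137554, proj(x) = scale * x
proj(x) = [0.145505, 0.921612, 0.3598]
Step 3: Dot product.
a^T * proj(x) = 3*0.145505 - 2*0.921612 - 3*0.3598 = -2.4861


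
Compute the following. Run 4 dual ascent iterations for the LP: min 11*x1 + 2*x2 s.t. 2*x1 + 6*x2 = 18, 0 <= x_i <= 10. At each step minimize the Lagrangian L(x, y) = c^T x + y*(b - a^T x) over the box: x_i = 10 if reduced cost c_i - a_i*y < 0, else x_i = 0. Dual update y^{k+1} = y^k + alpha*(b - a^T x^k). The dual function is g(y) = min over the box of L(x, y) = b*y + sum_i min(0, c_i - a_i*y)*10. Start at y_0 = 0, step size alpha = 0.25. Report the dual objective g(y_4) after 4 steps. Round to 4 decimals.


Dual ascent for LP: min 11*x1 + 2*x2, 2*x1 + 6*x2 = 18, 0 <= x_i <= 10
Step 1: y^k = 0.0, reduced costs: (11.0, 2.0)
  x^k = (0.0, 0.0), subgradient = b - a^T x = 18.0
  y^{k+1} = 0.0 + 0.25*18.0 = 4.5
Step 2: y^k = 4.5, reduced costs: (2.0, -25.0)
  x^k = (0.0, 10.0), subgradient = b - a^T x = -42.0
  y^{k+1} = 4.5 + 0.25*-42.0 = -6.0
Step 3: y^k = -6.0, reduced costs: (23.0, 38.0)
  x^k = (0.0, 0.0), subgradient = b - a^T x = 18.0
  y^{k+1} = -6.0 + 0.25*18.0 = -1.5
Step 4: y^k = -1.5, reduced costs: (14.0, 11.0)
  x^k = (0.0, 0.0), subgradient = b - a^T x = 18.0
  y^{k+1} = -1.5 + 0.25*18.0 = 3.0
Dual objective at y_4 = 3.0: reduced costs (5.0, -16.0), box minimizer x = (0.0, 10.0)
g(y_4) = b*y + (c1 - a1*y)*x1 + (c2 - a2*y)*x2 = 18*3.0 + 5.0*0.0 + (-16.0)*10.0 = 54.0 + 0.0 - 160.0 = -106.0


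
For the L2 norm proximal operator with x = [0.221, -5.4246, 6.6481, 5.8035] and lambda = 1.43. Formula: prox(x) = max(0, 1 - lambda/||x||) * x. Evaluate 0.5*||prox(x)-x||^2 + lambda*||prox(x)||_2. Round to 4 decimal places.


Step 1: Compute ||x||.
||x|| = 10.3611
Step 2: Compute scaling factor.
scale = max(0, 1 - 1.43/10.3611) = 0.862
Step 3: prox(x) = [0.1905, -4.6759, 5.7306, 5.0025]
||prox(x)|| = 8.9311
Step 4: Proximal objective.
0.5*||prox-x||^2 = 1.0225
lambda*||prox|| = 12.7715
Total = 13.794


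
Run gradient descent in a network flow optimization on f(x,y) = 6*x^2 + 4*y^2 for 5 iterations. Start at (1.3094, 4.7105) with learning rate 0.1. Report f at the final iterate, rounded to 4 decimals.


Gradient descent on f(x,y) = 6*x^2 + 4*y^2.
Starting point: (1.3094, 4.7105), alpha = 0.1
Step 1: grad_x = 2*6*1.3094 = 15.7128, grad_y = 2*4*4.7105 = 37.684
  x_1 = 1.3094 - 0.1*15.7128 = -0.2619
  y_1 = 4.7105 - 0.1*37.684 = 0.9421
Step 2: grad_x = 2*6*-0.2619 = -3.1426, grad_y = 2*4*0.9421 = 7.5368
  x_2 = -0.2619 - 0.1*-3.1426 = 0.0524
  y_2 = 0.9421 - 0.1*7.5368 = 0.1884
Step 3: grad_x = 2*6*0.0524 = 0.6285, grad_y = 2*4*0.1884 = 1.5074
  x_3 = 0.0524 - 0.1*0.6285 = -0.0105
  y_3 = 0.1884 - 0.1*1.5074 = 0.0377
Step 4: grad_x = 2*6*-0.0105 = -0.1257, grad_y = 2*4*0.0377 = 0.3015
  x_4 = -0.0105 - 0.1*-0.1257 = 0.0021
  y_4 = 0.0377 - 0.1*0.3015 = 0.0075
Step 5: grad_x = 2*6*0.0021 = 0.0251, grad_y = 2*4*0.0075 = 0.0603
  x_5 = 0.0021 - 0.1*0.0251 = -0.0004
  y_5 = 0.0075 - 0.1*0.0603 = 0.0015
f(-0.0004, 0.0015) = 6*(-0.0004)^2 + 4*0.0015^2 = 0.0


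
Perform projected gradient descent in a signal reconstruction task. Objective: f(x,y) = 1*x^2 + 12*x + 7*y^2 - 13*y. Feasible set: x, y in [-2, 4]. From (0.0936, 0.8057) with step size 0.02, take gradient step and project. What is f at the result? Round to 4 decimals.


Step 1: Compute gradient at (0.0936, 0.8057).
grad_x = 2*1*0.0936 + 12 = 12.1872
grad_y = 2*7*0.8057 - 13 = -1.7202
Step 2: Gradient step.
x_raw = 0.0936 - 0.02*12.1872 = -0.1501
y_raw = 0.8057 - 0.02*-1.7202 = 0.8401
Step 3: Project onto [-2, 4].
x_proj = clip(-0.1501) = -0.1501
y_proj = clip(0.8401) = 0.8401
Step 4: Evaluate f.
f(-0.1501, 0.8401) = -7.7601


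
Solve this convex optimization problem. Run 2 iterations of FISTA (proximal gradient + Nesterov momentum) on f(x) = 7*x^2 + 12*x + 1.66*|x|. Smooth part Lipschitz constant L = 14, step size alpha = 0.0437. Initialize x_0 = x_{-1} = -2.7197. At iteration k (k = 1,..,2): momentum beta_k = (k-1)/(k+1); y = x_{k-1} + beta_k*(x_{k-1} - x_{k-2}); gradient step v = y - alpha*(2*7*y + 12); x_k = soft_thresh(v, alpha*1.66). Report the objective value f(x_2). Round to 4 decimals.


FISTA on f(x) = 7*x^2 + 12*x + 1.66*|x|
L = 14, alpha = 0.0437
Iteration 1: beta = 0.0, y = -2.7197 + 0.0*(-2.7197 + 2.7197) = -2.7197
  grad(y) = -26.0758, v = y - alpha*grad = -1.5802
  prox(v) = soft_thresh(-1.5802, 0.0725) = -1.5076
Iteration 2: beta = 0.3333, y = -1.5076 + 0.3333*(-1.5076 + 2.7197) = -1.1036
  grad(y) = -3.4508, v = y - alpha*grad = -0.9528
  prox(v) = soft_thresh(-0.9528, 0.0725) = -0.8803
f(x_2) = 7*(-0.8803)^2 + 12*(-0.8803) + 1.66*|-0.8803| = -3.6778


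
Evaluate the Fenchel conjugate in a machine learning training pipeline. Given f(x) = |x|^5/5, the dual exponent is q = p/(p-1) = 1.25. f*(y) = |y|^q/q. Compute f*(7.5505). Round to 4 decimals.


The conjugate exponent q satisfies 1/p + 1/q = 1.
p = 5, so q = 5/(5 - 1) = 1.25
|y|^q = 7.5505^1.25 = 12.5161
f*(7.5505) = 12.5161 / 1.25 = 10.0129


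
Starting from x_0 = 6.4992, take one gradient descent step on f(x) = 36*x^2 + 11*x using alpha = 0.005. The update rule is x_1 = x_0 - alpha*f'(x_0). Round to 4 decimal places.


We compute the gradient at x_0 and apply the update.
f'(x) = 72*x + 11
f'(6.4992) = 72*6.4992 + 11 = 478.9424
x_1 = 6.4992 - 0.005*478.9424 = 4.1045


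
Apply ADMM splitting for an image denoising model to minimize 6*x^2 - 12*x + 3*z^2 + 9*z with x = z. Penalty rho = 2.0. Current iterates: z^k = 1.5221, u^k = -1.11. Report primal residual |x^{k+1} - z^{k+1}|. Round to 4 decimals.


ADMM iteration with rho = 2.0, z^k = 1.5221, u^k = -1.11
Step 1: x-update.
Minimize 6*x^2 - 12*x + (2.0/2)*(x - 1.5221 - 1.11)^2
FOC: (2*6 + 2.0)*x = 12 + 2.0*(1.5221 + 1.11)
x^{k+1} = 1.2332
Step 2: z-update.
Minimize 3*z^2 + 9*z + (2.0/2)*(1.2332 - z - 1.11)^2
FOC: (2*3 + 2.0)*z = -9 + 2.0*(1.2332 - 1.11)
z^{k+1} = -1.0942
Step 3: u-update.
u^{k+1} = -1.11 + 1.2332 + 1.0942 = 1.2174
Step 4: Primal residual = |1.2332 + 1.0942| = 2.3274


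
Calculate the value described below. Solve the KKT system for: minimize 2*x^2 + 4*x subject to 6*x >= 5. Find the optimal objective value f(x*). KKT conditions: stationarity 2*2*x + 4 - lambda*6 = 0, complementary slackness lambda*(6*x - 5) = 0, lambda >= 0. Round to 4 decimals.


Step 1: Try lambda = 0 (constraint inactive).
x_unc = -4/(2*2) = -1.0
Check: 6*-1.0 = -6.0 < 5 -- violated!
Step 2: Constraint must be active: 6*x = 5
x* = 5/6 = 0.8333 (rounded; the exact value 5/6 is used below)
lambda = (2*2*(5/6) + 4)/6 = 1.2222
Step 3: Compute optimal value.
f(x*) = 2*(5/6)^2 + 4*(5/6) = 4.7222


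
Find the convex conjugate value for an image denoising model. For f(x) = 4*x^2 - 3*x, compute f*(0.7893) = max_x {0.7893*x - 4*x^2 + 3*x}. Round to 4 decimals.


f*(y) = sup_x {y*x - a*x^2 - b*x} = sup_x {(y-b)*x - a*x^2}
FOC: (y - b) - 2a*x = 0 => x* = (y - b)/(2a)
x* = (0.7893 + 3)/(2*4) = 0.4737
f*(0.7893) = (y-b)^2/(4a) = (0.7893 + 3)^2/(4*4)
= 14.3588/16 = 0.8974


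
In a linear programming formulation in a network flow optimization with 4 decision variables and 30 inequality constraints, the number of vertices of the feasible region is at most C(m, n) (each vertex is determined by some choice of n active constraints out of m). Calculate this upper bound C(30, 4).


Each vertex corresponds to some choice of n active constraints out of m, so the number of vertices is at most C(m, n) = m! / (n!(m-n)!).
m = 30, n = 4
Numerator: 30 * 29 * 28 * 27
Denominator: 4! = 24
C(30, 4) = 27405
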